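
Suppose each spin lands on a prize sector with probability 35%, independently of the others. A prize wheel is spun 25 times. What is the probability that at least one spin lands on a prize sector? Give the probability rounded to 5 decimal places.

P(at least one) = 1 − P(none) = 1 − (1 − 0.35)^25
= 1 − 0.0000210 = 0.9999790

0.99998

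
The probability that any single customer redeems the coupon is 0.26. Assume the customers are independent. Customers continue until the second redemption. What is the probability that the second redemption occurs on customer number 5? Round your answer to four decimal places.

0.1096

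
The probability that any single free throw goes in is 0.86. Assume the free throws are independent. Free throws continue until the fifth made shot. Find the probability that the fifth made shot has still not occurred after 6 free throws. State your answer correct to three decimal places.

0.200

Needing more than 6 free throws ⇔ fewer than 5 successes in the first 6. With X ~ Binomial(6, 0.86), P(Y > 6) = P(X ≤ 4).
  k=0: C(6,0)·0.86^0·0.14^6 = 0.00001
  k=1: C(6,1)·0.86^1·0.14^5 = 0.00028
  k=2: C(6,2)·0.86^2·0.14^4 = 0.00426
  k=3: C(6,3)·0.86^3·0.14^3 = 0.03491
  k=4: C(6,4)·0.86^4·0.14^2 = 0.16082
P(X ≤ 4) = 0.20027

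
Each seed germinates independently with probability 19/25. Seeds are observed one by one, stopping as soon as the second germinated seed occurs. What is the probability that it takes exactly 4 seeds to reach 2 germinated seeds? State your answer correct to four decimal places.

0.0998

Y = trial on which the second success occurs; negative binomial, r=2, p=0.76.
P(Y=4) = C(3,1) · p^2 · (1−p)^2
= 3 · 0.5776 · 0.0576 = 0.099809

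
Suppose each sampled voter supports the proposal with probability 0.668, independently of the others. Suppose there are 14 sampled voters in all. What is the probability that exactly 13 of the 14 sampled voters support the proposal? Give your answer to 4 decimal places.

0.0245

X ~ Binomial(n=14, p=0.668).
P(X=13) = C(14,13) · p^13 · (1−p)^1
= 14 · 0.0052734 · 0.332 = 0.024511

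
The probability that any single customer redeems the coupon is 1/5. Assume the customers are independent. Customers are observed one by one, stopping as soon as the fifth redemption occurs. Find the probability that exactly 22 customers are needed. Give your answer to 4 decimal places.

Y = trial on which the fifth success occurs; negative binomial, r=5, p=0.20.
P(Y=22) = C(21,4) · p^5 · (1−p)^17
= 5985 · 0.00032 · 0.022518 = 0.043126

0.0431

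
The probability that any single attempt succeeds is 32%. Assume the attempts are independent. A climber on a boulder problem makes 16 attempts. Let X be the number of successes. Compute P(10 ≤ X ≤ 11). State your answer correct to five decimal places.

X ~ Binomial(16, 0.32); P(10 ≤ X ≤ 11) = Σ C(16,k) p^k (1−p)^(16−k) over k:
  k=10: C(16,10)·0.32^10·0.68^6 = 0.0089141
  k=11: C(16,11)·0.32^11·0.68^5 = 0.0022881
Total = 0.0112022

0.01120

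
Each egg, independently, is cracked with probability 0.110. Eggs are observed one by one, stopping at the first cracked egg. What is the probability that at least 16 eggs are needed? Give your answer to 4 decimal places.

Y = number of eggs to the first success; geometric, p = 0.11.
P(Y > 15) = P(first 15 all fail) = (1−p)^15 = 0.174121

0.1741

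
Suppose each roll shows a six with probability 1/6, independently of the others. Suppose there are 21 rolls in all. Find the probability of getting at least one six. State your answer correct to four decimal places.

0.9783

P(at least one) = 1 − P(none) = 1 − (1 − 0.166667)^21
= 1 − 0.021737 = 0.978263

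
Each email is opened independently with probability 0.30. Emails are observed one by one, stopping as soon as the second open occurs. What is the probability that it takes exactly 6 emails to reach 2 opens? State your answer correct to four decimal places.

0.1080

Y = trial on which the second success occurs; negative binomial, r=2, p=0.30.
P(Y=6) = C(5,1) · p^2 · (1−p)^4
= 5 · 0.09 · 0.2401 = 0.108045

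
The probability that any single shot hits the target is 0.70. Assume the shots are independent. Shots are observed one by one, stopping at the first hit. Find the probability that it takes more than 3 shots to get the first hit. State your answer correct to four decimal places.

Y = number of shots to the first success; geometric, p = 0.70.
P(Y > 3) = P(first 3 all fail) = (1−p)^3 = 0.027000

0.0270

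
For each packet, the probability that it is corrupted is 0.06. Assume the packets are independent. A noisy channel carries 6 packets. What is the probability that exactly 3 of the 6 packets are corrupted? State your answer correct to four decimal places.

0.0036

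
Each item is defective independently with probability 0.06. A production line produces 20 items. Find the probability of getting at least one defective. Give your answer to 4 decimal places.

0.7099

P(at least one) = 1 − P(none) = 1 − (1 − 0.06)^20
= 1 − 0.290106 = 0.709894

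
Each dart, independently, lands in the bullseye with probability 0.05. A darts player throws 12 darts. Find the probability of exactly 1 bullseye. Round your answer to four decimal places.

0.3413

X ~ Binomial(n=12, p=0.05).
P(X=1) = C(12,1) · p^1 · (1−p)^11
= 12 · 0.05 · 0.5688 = 0.341280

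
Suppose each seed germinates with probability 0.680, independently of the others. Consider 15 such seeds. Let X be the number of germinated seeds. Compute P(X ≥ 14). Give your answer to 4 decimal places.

0.0248

X ~ Binomial(15, 0.68); P(X ≥ 14) = Σ C(15,k) p^k (1−p)^(15−k) over k:
  k=14: C(15,14)·0.68^14·0.32^1 = 0.021695
  k=15: C(15,15)·0.68^15·0.32^0 = 0.003074
Total = 0.024769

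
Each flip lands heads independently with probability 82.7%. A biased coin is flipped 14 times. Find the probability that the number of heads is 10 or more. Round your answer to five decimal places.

0.92115

X ~ Binomial(14, 0.827); P(X ≥ 10) = Σ C(14,k) p^k (1−p)^(14−k) over k:
  k=10: C(14,10)·0.827^10·0.173^4 = 0.1341756
  k=11: C(14,11)·0.827^11·0.173^3 = 0.2332385
  k=12: C(14,12)·0.827^12·0.173^2 = 0.2787403
  k=13: C(14,13)·0.827^13·0.173^1 = 0.2049962
  k=14: C(14,14)·0.827^14·0.173^0 = 0.0699966
Total = 0.9211472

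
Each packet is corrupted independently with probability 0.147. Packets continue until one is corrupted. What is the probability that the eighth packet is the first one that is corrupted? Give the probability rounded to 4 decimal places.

0.0483

Geometric (trials to first success), p = 0.147.
P(Y = 8) = (1−p)^7 · p = 0.32858 · 0.147 = 0.048301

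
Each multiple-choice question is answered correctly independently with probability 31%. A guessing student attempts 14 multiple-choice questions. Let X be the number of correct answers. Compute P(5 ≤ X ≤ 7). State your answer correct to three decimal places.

0.410

X ~ Binomial(14, 0.31); P(5 ≤ X ≤ 7) = Σ C(14,k) p^k (1−p)^(14−k) over k:
  k=5: C(14,5)·0.31^5·0.69^9 = 0.20320
  k=6: C(14,6)·0.31^6·0.69^8 = 0.13694
  k=7: C(14,7)·0.31^7·0.69^7 = 0.07031
Total = 0.41044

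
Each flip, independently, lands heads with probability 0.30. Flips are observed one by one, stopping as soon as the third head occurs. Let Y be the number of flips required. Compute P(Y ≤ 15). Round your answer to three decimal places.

Finishing within 15 flips ⇔ at least 3 successes in the first 15. With X ~ Binomial(15, 0.30), P(Y ≤ 15) = 1 − P(X ≤ 2).
  k=0: C(15,0)·0.30^0·0.70^15 = 0.00475
  k=1: C(15,1)·0.30^1·0.70^14 = 0.03052
  k=2: C(15,2)·0.30^2·0.70^13 = 0.09156
1 − 0.12683 = 0.87317

0.873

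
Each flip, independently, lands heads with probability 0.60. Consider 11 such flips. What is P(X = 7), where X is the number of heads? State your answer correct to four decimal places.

0.2365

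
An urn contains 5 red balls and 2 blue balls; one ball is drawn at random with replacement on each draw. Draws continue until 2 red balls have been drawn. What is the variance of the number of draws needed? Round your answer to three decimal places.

1.120

Y = total draws until the second success; negative binomial with r=2, p=0.714286.
Var(Y) = r(1−p)/p² = 2·0.285714 / 0.714286² = 1.12000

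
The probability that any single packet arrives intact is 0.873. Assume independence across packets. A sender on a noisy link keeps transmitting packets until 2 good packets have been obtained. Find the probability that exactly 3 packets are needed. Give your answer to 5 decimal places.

0.19358

Y = trial on which the second success occurs; negative binomial, r=2, p=0.873.
P(Y=3) = C(2,1) · p^2 · (1−p)^1
= 2 · 0.76213 · 0.127 = 0.1935808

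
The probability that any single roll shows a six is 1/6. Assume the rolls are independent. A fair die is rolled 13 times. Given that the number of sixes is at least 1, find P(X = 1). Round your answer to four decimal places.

0.2681

X ~ Binomial(13, 0.166667). Want P(X=1 | X≥1) = P(X=1) / P(X≥1).
P(X=1) = C(13,1)·0.166667^1·0.833333^12 = 0.243006
P(X≥1) = 1 − 0.093464 = 0.906536
Ratio = 0.243006 / 0.906536 = 0.268060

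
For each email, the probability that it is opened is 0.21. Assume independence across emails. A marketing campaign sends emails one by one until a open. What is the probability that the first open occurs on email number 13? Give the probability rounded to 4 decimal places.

Geometric (trials to first success), p = 0.21.
P(Y = 13) = (1−p)^12 · p = 0.059092 · 0.21 = 0.012409

0.0124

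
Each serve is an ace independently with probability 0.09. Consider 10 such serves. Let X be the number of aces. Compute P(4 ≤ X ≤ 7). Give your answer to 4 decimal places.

0.0088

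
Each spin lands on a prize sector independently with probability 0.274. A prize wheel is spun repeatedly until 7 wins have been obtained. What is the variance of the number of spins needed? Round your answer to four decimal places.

Y = total spins until the seventh success; negative binomial with r=7, p=0.274.
Var(Y) = r(1−p)/p² = 7·0.726 / 0.274² = 67.691406

67.6914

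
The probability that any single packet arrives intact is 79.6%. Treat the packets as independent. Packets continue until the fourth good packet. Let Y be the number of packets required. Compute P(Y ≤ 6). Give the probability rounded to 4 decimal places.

Finishing within 6 packets ⇔ at least 4 successes in the first 6. With X ~ Binomial(6, 0.796), P(Y ≤ 6) = 1 − P(X ≤ 3).
  k=0: C(6,0)·0.796^0·0.204^6 = 0.000072
  k=1: C(6,1)·0.796^1·0.204^5 = 0.001687
  k=2: C(6,2)·0.796^2·0.204^4 = 0.016460
  k=3: C(6,3)·0.796^3·0.204^3 = 0.085637
1 − 0.103856 = 0.896144

0.8961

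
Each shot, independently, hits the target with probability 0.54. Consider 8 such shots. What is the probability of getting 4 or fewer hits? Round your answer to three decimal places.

X ~ Binomial(8, 0.54); P(X ≤ 4) = Σ C(8,k) p^k (1−p)^(8−k) over k:
  k=0: C(8,0)·0.54^0·0.46^8 = 0.00200
  k=1: C(8,1)·0.54^1·0.46^7 = 0.01883
  k=2: C(8,2)·0.54^2·0.46^6 = 0.07736
  k=3: C(8,3)·0.54^3·0.46^5 = 0.18162
  k=4: C(8,4)·0.54^4·0.46^4 = 0.26650
Total = 0.54631

0.546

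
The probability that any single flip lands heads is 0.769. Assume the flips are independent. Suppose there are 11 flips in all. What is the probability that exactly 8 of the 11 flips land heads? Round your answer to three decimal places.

X ~ Binomial(n=11, p=0.769).
P(X=8) = C(11,8) · p^8 · (1−p)^3
= 165 · 0.1223 · 0.012326 = 0.24873

0.249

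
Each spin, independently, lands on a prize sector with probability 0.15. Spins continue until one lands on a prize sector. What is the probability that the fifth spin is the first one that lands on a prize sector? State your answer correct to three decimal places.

0.078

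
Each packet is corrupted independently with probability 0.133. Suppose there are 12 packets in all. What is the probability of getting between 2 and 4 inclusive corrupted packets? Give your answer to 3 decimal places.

0.473

X ~ Binomial(12, 0.133); P(2 ≤ X ≤ 4) = Σ C(12,k) p^k (1−p)^(12−k) over k:
  k=2: C(12,2)·0.133^2·0.867^10 = 0.28018
  k=3: C(12,3)·0.133^3·0.867^9 = 0.14327
  k=4: C(12,4)·0.133^4·0.867^8 = 0.04945
Total = 0.47290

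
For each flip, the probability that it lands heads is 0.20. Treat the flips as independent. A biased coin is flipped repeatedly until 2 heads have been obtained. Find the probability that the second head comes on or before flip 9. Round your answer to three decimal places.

0.564

Finishing within 9 flips ⇔ at least 2 successes in the first 9. With X ~ Binomial(9, 0.20), P(Y ≤ 9) = 1 − P(X ≤ 1).
  k=0: C(9,0)·0.20^0·0.80^9 = 0.13422
  k=1: C(9,1)·0.20^1·0.80^8 = 0.30199
1 − 0.43621 = 0.56379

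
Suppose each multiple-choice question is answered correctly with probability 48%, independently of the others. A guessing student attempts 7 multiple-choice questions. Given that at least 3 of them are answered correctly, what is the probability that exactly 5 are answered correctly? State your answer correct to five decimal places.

0.19570

X ~ Binomial(7, 0.48). Want P(X=5 | X≥3) = P(X=5) / P(X≥3).
P(X=5) = C(7,5)·0.48^5·0.52^2 = 0.1446879
P(X≥3) = 1 − 0.0102807 − 0.0664292 − 0.1839579 = 0.7393321
Ratio = 0.1446879 / 0.7393321 = 0.1957008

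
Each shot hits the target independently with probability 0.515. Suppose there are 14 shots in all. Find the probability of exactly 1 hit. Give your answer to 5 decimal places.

0.00059

X ~ Binomial(n=14, p=0.515).
P(X=1) = C(14,1) · p^1 · (1−p)^13
= 14 · 0.515 · 8.2157e-05 = 0.0005923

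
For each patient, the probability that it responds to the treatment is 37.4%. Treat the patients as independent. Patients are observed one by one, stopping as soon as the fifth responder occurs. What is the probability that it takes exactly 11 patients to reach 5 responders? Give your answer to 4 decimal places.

Y = trial on which the fifth success occurs; negative binomial, r=5, p=0.374.
P(Y=11) = C(10,4) · p^5 · (1−p)^6
= 210 · 0.0073174 · 0.060179 = 0.092475

0.0925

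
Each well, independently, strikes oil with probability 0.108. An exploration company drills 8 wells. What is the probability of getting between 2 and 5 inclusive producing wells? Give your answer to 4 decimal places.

X ~ Binomial(8, 0.108); P(2 ≤ X ≤ 5) = Σ C(8,k) p^k (1−p)^(8−k) over k:
  k=2: C(8,2)·0.108^2·0.892^6 = 0.164511
  k=3: C(8,3)·0.108^3·0.892^5 = 0.039837
  k=4: C(8,4)·0.108^4·0.892^4 = 0.006029
  k=5: C(8,5)·0.108^5·0.892^3 = 0.000584
Total = 0.210961

0.2110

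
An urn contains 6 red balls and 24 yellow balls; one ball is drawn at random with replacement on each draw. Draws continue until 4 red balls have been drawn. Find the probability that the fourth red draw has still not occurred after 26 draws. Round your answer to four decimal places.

0.2068

Needing more than 26 draws ⇔ fewer than 4 successes in the first 26. With X ~ Binomial(26, 0.20), P(Y > 26) = P(X ≤ 3).
  k=0: C(26,0)·0.20^0·0.80^26 = 0.003022
  k=1: C(26,1)·0.20^1·0.80^25 = 0.019645
  k=2: C(26,2)·0.20^2·0.80^24 = 0.061391
  k=3: C(26,3)·0.20^3·0.80^23 = 0.122782
P(X ≤ 3) = 0.206840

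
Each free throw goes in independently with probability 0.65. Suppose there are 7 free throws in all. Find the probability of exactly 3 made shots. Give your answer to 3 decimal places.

0.144

X ~ Binomial(n=7, p=0.65).
P(X=3) = C(7,3) · p^3 · (1−p)^4
= 35 · 0.27463 · 0.015006 = 0.14424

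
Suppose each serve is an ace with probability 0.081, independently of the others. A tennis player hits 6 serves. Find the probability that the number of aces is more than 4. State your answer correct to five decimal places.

0.00002

X ~ Binomial(6, 0.081); P(X ≥ 5) = Σ C(6,k) p^k (1−p)^(6−k) over k:
  k=5: C(6,5)·0.081^5·0.919^1 = 0.0000192
  k=6: C(6,6)·0.081^6·0.919^0 = 0.0000003
Total = 0.0000195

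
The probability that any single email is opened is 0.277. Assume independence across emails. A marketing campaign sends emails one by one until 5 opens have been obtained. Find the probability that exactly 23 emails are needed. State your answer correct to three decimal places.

0.035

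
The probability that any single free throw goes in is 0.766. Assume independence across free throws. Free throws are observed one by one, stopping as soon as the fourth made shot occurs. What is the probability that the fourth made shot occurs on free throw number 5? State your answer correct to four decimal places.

0.3222

Y = trial on which the fourth success occurs; negative binomial, r=4, p=0.766.
P(Y=5) = C(4,3) · p^4 · (1−p)^1
= 4 · 0.34428 · 0.234 = 0.322249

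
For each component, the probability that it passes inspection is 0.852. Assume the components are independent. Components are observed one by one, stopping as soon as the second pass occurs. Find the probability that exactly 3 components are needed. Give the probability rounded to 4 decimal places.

Y = trial on which the second success occurs; negative binomial, r=2, p=0.852.
P(Y=3) = C(2,1) · p^2 · (1−p)^1
= 2 · 0.7259 · 0.148 = 0.214868

0.2149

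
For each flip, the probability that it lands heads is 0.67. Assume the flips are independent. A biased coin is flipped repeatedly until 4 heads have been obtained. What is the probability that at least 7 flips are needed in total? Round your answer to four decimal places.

0.3130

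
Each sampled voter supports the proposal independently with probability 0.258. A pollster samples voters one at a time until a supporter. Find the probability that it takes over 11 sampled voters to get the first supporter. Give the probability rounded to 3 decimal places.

Y = number of sampled voters to the first success; geometric, p = 0.258.
P(Y > 11) = P(first 11 all fail) = (1−p)^11 = 0.03754

0.038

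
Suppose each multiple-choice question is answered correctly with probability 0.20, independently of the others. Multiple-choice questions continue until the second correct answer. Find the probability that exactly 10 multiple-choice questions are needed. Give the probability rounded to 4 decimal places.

Y = trial on which the second success occurs; negative binomial, r=2, p=0.20.
P(Y=10) = C(9,1) · p^2 · (1−p)^8
= 9 · 0.04 · 0.16777 = 0.060398

0.0604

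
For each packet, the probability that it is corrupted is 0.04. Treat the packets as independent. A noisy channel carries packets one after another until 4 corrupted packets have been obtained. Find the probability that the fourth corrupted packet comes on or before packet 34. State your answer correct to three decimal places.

0.046

Finishing within 34 packets ⇔ at least 4 successes in the first 34. With X ~ Binomial(34, 0.04), P(Y ≤ 34) = 1 − P(X ≤ 3).
  k=0: C(34,0)·0.04^0·0.96^34 = 0.24959
  k=1: C(34,1)·0.04^1·0.96^33 = 0.35358
  k=2: C(34,2)·0.04^2·0.96^32 = 0.24309
  k=3: C(34,3)·0.04^3·0.96^31 = 0.10804
1 − 0.95429 = 0.04571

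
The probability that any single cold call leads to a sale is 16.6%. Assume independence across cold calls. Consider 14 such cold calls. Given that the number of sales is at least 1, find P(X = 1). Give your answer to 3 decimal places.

0.238

X ~ Binomial(14, 0.166). Want P(X=1 | X≥1) = P(X=1) / P(X≥1).
P(X=1) = C(14,1)·0.166^1·0.834^13 = 0.21948
P(X≥1) = 1 − 0.07876 = 0.92124
Ratio = 0.21948 / 0.92124 = 0.23824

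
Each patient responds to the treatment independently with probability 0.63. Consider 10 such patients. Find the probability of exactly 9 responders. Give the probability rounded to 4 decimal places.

0.0578

X ~ Binomial(n=10, p=0.63).
P(X=9) = C(10,9) · p^9 · (1−p)^1
= 10 · 0.015634 · 0.37 = 0.057845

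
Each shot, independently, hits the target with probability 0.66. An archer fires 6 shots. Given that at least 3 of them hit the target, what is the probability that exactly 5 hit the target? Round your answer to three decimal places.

X ~ Binomial(6, 0.66). Want P(X=5 | X≥3) = P(X=5) / P(X≥3).
P(X=5) = C(6,5)·0.66^5·0.34^1 = 0.25548
P(X≥3) = 1 − 0.00154 − 0.01799 − 0.08732 = 0.89315
Ratio = 0.25548 / 0.89315 = 0.28604

0.286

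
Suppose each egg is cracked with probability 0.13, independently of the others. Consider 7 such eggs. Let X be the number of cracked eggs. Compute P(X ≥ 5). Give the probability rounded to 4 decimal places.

0.0006

X ~ Binomial(7, 0.13); P(X ≥ 5) = Σ C(7,k) p^k (1−p)^(7−k) over k:
  k=5: C(7,5)·0.13^5·0.87^2 = 0.000590
  k=6: C(7,6)·0.13^6·0.87^1 = 0.000029
  k=7: C(7,7)·0.13^7·0.87^0 = 0.000001
Total = 0.000620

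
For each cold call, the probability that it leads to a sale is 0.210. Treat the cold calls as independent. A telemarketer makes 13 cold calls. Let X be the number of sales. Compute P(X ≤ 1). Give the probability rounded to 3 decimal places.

X ~ Binomial(13, 0.21); P(X ≤ 1) = Σ C(13,k) p^k (1−p)^(13−k) over k:
  k=0: C(13,0)·0.21^0·0.79^13 = 0.04668
  k=1: C(13,1)·0.21^1·0.79^12 = 0.16132
Total = 0.20800

0.208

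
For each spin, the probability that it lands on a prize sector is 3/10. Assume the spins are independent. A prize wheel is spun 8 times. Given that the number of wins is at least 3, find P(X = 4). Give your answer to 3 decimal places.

X ~ Binomial(8, 0.30). Want P(X=4 | X≥3) = P(X=4) / P(X≥3).
P(X=4) = C(8,4)·0.30^4·0.70^4 = 0.13614
P(X≥3) = 1 − 0.05765 − 0.19765 − 0.29648 = 0.44823
Ratio = 0.13614 / 0.44823 = 0.30372

0.304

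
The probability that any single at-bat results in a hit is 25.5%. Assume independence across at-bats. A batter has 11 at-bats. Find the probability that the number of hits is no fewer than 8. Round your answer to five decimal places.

0.00137

X ~ Binomial(11, 0.255); P(X ≥ 8) = Σ C(11,k) p^k (1−p)^(11−k) over k:
  k=8: C(11,8)·0.255^8·0.745^3 = 0.0012198
  k=9: C(11,9)·0.255^9·0.745^2 = 0.0001392
  k=10: C(11,10)·0.255^10·0.745^1 = 0.0000095
  k=11: C(11,11)·0.255^11·0.745^0 = 0.0000003
Total = 0.0013688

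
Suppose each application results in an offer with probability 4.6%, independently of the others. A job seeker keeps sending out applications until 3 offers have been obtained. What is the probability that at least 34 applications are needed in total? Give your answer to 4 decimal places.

Needing more than 33 applications ⇔ fewer than 3 successes in the first 33. With X ~ Binomial(33, 0.046), P(Y > 33) = P(X ≤ 2).
  k=0: C(33,0)·0.046^0·0.954^33 = 0.211396
  k=1: C(33,1)·0.046^1·0.954^32 = 0.336372
  k=2: C(33,2)·0.046^2·0.954^31 = 0.259507
P(X ≤ 2) = 0.807275

0.8073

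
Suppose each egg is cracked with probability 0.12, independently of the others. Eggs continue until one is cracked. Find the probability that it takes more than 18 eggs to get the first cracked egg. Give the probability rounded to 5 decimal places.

0.10016

Y = number of eggs to the first success; geometric, p = 0.12.
P(Y > 18) = P(first 18 all fail) = (1−p)^18 = 0.1001586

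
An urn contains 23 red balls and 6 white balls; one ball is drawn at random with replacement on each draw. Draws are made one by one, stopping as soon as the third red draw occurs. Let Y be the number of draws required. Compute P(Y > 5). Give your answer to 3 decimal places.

0.063

Needing more than 5 draws ⇔ fewer than 3 successes in the first 5. With X ~ Binomial(5, 0.793103), P(Y > 5) = P(X ≤ 2).
  k=0: C(5,0)·0.793103^0·0.206897^5 = 0.00038
  k=1: C(5,1)·0.793103^1·0.206897^4 = 0.00727
  k=2: C(5,2)·0.793103^2·0.206897^3 = 0.05571
P(X ≤ 2) = 0.06335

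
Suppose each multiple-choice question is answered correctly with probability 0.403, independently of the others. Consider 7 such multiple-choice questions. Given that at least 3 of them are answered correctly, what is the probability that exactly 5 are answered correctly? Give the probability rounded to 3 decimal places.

X ~ Binomial(7, 0.403). Want P(X=5 | X≥3) = P(X=5) / P(X≥3).
P(X=5) = C(7,5)·0.403^5·0.597^2 = 0.07956
P(X≥3) = 1 − 0.02703 − 0.12772 − 0.25864 = 0.58661
Ratio = 0.07956 / 0.58661 = 0.13563

0.136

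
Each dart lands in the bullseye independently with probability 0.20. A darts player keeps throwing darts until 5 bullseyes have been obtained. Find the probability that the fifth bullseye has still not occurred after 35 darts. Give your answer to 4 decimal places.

Needing more than 35 darts ⇔ fewer than 5 successes in the first 35. With X ~ Binomial(35, 0.20), P(Y > 35) = P(X ≤ 4).
  k=0: C(35,0)·0.20^0·0.80^35 = 0.000406
  k=1: C(35,1)·0.20^1·0.80^34 = 0.003549
  k=2: C(35,2)·0.20^2·0.80^33 = 0.015085
  k=3: C(35,3)·0.20^3·0.80^32 = 0.041484
  k=4: C(35,4)·0.20^4·0.80^31 = 0.082968
P(X ≤ 4) = 0.143492

0.1435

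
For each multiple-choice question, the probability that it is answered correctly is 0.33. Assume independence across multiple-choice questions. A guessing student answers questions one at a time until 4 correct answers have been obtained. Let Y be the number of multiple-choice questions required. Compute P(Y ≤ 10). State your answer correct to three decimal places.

0.432

Finishing within 10 multiple-choice questions ⇔ at least 4 successes in the first 10. With X ~ Binomial(10, 0.33), P(Y ≤ 10) = 1 − P(X ≤ 3).
  k=0: C(10,0)·0.33^0·0.67^10 = 0.01823
  k=1: C(10,1)·0.33^1·0.67^9 = 0.08978
  k=2: C(10,2)·0.33^2·0.67^8 = 0.19899
  k=3: C(10,3)·0.33^3·0.67^7 = 0.26136
1 − 0.56837 = 0.43163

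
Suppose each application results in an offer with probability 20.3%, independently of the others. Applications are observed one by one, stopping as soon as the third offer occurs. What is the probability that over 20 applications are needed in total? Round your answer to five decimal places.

Needing more than 20 applications ⇔ fewer than 3 successes in the first 20. With X ~ Binomial(20, 0.203), P(Y > 20) = P(X ≤ 2).
  k=0: C(20,0)·0.203^0·0.797^20 = 0.0106946
  k=1: C(20,1)·0.203^1·0.797^19 = 0.0544796
  k=2: C(20,2)·0.203^2·0.797^18 = 0.1318243
P(X ≤ 2) = 0.1969986

0.19700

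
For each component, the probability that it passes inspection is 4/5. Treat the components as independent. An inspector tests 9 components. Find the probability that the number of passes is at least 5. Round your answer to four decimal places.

0.9804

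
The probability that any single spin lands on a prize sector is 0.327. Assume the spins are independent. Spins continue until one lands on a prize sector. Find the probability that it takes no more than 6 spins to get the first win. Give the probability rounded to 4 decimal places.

Y = number of spins to the first success; geometric, p = 0.327.
P(Y ≤ 6) = 1 − (1−p)^6 = 1 − 0.092916 = 0.907084

0.9071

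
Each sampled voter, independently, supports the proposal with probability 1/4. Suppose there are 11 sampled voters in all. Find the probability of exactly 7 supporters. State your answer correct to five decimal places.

0.00637

X ~ Binomial(n=11, p=0.25).
P(X=7) = C(11,7) · p^7 · (1−p)^4
= 330 · 6.1035e-05 · 0.31641 = 0.0063729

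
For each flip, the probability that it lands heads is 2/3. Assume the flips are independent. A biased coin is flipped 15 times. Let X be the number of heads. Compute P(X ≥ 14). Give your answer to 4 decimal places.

X ~ Binomial(15, 0.666667); P(X ≥ 14) = Σ C(15,k) p^k (1−p)^(15−k) over k:
  k=14: C(15,14)·0.666667^14·0.333333^1 = 0.017127
  k=15: C(15,15)·0.666667^15·0.333333^0 = 0.002284
Total = 0.019411

0.0194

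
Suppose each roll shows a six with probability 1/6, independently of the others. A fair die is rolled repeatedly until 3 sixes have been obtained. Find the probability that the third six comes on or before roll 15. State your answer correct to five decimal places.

0.46778

Finishing within 15 rolls ⇔ at least 3 successes in the first 15. With X ~ Binomial(15, 0.166667), P(Y ≤ 15) = 1 − P(X ≤ 2).
  k=0: C(15,0)·0.166667^0·0.833333^15 = 0.0649055
  k=1: C(15,1)·0.166667^1·0.833333^14 = 0.1947164
  k=2: C(15,2)·0.166667^2·0.833333^13 = 0.2726030
1 − 0.5322249 = 0.4677751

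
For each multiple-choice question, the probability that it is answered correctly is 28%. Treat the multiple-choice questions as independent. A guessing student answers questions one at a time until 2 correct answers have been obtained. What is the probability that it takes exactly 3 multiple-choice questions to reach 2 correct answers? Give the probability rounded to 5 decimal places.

0.11290

Y = trial on which the second success occurs; negative binomial, r=2, p=0.28.
P(Y=3) = C(2,1) · p^2 · (1−p)^1
= 2 · 0.0784 · 0.72 = 0.1128960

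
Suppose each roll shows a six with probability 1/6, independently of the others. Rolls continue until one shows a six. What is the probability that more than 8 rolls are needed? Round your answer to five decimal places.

Y = number of rolls to the first success; geometric, p = 0.166667.
P(Y > 8) = P(first 8 all fail) = (1−p)^8 = 0.2325680

0.23257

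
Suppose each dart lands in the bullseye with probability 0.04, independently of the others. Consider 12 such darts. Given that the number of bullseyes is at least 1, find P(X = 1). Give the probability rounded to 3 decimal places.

0.791

X ~ Binomial(12, 0.04). Want P(X=1 | X≥1) = P(X=1) / P(X≥1).
P(X=1) = C(12,1)·0.04^1·0.96^11 = 0.30635
P(X≥1) = 1 − 0.61271 = 0.38729
Ratio = 0.30635 / 0.38729 = 0.79102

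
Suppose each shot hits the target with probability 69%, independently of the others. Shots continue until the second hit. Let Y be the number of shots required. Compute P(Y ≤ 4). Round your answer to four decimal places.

0.9085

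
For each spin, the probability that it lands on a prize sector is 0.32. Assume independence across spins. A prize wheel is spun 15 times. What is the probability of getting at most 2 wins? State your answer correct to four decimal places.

X ~ Binomial(15, 0.32); P(X ≤ 2) = Σ C(15,k) p^k (1−p)^(15−k) over k:
  k=0: C(15,0)·0.32^0·0.68^15 = 0.003074
  k=1: C(15,1)·0.32^1·0.68^14 = 0.021695
  k=2: C(15,2)·0.32^2·0.68^13 = 0.071467
Total = 0.096236

0.0962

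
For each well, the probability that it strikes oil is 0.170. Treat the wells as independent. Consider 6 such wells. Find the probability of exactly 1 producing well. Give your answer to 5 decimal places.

0.40178

X ~ Binomial(n=6, p=0.17).
P(X=1) = C(6,1) · p^1 · (1−p)^5
= 6 · 0.17 · 0.3939 = 0.4017821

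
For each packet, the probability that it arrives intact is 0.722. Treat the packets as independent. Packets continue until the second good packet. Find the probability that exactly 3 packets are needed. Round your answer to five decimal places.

0.28983

Y = trial on which the second success occurs; negative binomial, r=2, p=0.722.
P(Y=3) = C(2,1) · p^2 · (1−p)^1
= 2 · 0.52128 · 0.278 = 0.2898339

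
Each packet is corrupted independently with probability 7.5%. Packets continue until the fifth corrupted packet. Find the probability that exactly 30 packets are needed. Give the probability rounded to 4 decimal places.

0.0080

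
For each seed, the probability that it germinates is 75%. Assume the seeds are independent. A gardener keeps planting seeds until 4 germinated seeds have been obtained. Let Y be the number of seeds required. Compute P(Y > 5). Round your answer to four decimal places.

0.3672

Needing more than 5 seeds ⇔ fewer than 4 successes in the first 5. With X ~ Binomial(5, 0.75), P(Y > 5) = P(X ≤ 3).
  k=0: C(5,0)·0.75^0·0.25^5 = 0.000977
  k=1: C(5,1)·0.75^1·0.25^4 = 0.014648
  k=2: C(5,2)·0.75^2·0.25^3 = 0.087891
  k=3: C(5,3)·0.75^3·0.25^2 = 0.263672
P(X ≤ 3) = 0.367188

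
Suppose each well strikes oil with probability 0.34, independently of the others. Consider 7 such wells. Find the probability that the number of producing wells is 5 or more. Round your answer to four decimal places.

0.0492

X ~ Binomial(7, 0.34); P(X ≥ 5) = Σ C(7,k) p^k (1−p)^(7−k) over k:
  k=5: C(7,5)·0.34^5·0.66^2 = 0.041563
  k=6: C(7,6)·0.34^6·0.66^1 = 0.007137
  k=7: C(7,7)·0.34^7·0.66^0 = 0.000525
Total = 0.049225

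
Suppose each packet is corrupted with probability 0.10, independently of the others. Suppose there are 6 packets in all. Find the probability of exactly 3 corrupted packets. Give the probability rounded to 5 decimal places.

0.01458

X ~ Binomial(n=6, p=0.10).
P(X=3) = C(6,3) · p^3 · (1−p)^3
= 20 · 0.001 · 0.729 = 0.0145800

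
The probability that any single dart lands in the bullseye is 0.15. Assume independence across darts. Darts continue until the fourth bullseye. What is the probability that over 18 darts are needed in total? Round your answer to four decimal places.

Needing more than 18 darts ⇔ fewer than 4 successes in the first 18. With X ~ Binomial(18, 0.15), P(Y > 18) = P(X ≤ 3).
  k=0: C(18,0)·0.15^0·0.85^18 = 0.053646
  k=1: C(18,1)·0.15^1·0.85^17 = 0.170406
  k=2: C(18,2)·0.15^2·0.85^16 = 0.255609
  k=3: C(18,3)·0.15^3·0.85^15 = 0.240574
P(X ≤ 3) = 0.720236

0.7202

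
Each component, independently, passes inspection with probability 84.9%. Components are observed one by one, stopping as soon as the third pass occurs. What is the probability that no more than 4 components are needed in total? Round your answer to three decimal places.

0.889

Finishing within 4 components ⇔ at least 3 successes in the first 4. With X ~ Binomial(4, 0.849), P(Y ≤ 4) = 1 − P(X ≤ 2).
  k=0: C(4,0)·0.849^0·0.151^4 = 0.00052
  k=1: C(4,1)·0.849^1·0.151^3 = 0.01169
  k=2: C(4,2)·0.849^2·0.151^2 = 0.09861
1 − 0.11082 = 0.88918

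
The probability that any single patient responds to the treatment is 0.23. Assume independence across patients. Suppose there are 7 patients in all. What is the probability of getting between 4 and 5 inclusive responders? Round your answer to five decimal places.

0.05273

X ~ Binomial(7, 0.23); P(4 ≤ X ≤ 5) = Σ C(7,k) p^k (1−p)^(7−k) over k:
  k=4: C(7,4)·0.23^4·0.77^3 = 0.0447148
  k=5: C(7,5)·0.23^5·0.77^2 = 0.0080138
Total = 0.0527287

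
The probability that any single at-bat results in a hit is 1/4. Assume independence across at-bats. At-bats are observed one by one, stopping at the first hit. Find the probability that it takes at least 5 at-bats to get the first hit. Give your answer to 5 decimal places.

0.31641

Y = number of at-bats to the first success; geometric, p = 0.25.
P(Y > 4) = P(first 4 all fail) = (1−p)^4 = 0.3164062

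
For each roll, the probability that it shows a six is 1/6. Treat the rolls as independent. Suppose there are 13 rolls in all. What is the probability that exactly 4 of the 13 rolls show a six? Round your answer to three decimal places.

0.107

X ~ Binomial(n=13, p=0.166667).
P(X=4) = C(13,4) · p^4 · (1−p)^9
= 715 · 0.0007716 · 0.19381 = 0.10692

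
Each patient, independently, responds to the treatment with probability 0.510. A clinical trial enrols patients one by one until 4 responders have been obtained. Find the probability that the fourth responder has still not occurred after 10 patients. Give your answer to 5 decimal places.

0.15596

Needing more than 10 patients ⇔ fewer than 4 successes in the first 10. With X ~ Binomial(10, 0.51), P(Y > 10) = P(X ≤ 3).
  k=0: C(10,0)·0.51^0·0.49^10 = 0.0007979
  k=1: C(10,1)·0.51^1·0.49^9 = 0.0083049
  k=2: C(10,2)·0.51^2·0.49^8 = 0.0388975
  k=3: C(10,3)·0.51^3·0.49^7 = 0.1079604
P(X ≤ 3) = 0.1559607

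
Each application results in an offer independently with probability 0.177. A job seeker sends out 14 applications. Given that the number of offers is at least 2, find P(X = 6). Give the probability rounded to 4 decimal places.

0.0263

X ~ Binomial(14, 0.177). Want P(X=6 | X≥2) = P(X=6) / P(X≥2).
P(X=6) = C(14,6)·0.177^6·0.823^8 = 0.019435
P(X≥2) = 1 − 0.065403 − 0.196924 = 0.737673
Ratio = 0.019435 / 0.737673 = 0.026347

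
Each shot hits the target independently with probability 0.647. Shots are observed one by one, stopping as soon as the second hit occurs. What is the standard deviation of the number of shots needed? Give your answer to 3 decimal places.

1.299

Y = total shots until the second success; negative binomial with r=2, p=0.647.
SD(Y) = √[r(1−p)/p²] = √(1.68654) = 1.29867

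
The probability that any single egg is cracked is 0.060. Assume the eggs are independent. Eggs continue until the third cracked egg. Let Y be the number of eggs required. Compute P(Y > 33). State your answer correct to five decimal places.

0.68235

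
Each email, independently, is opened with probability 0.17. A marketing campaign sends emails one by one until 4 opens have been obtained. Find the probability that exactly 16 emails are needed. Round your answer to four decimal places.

Y = trial on which the fourth success occurs; negative binomial, r=4, p=0.17.
P(Y=16) = C(15,3) · p^4 · (1−p)^12
= 455 · 0.00083521 · 0.10689 = 0.040620

0.0406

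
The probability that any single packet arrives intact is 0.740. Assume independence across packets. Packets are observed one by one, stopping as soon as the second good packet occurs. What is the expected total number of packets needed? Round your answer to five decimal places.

2.70270

Y = total packets until the second success; negative binomial with r=2, p=0.74.
E[Y] = r / p = 2 / 0.74 = 2.7027027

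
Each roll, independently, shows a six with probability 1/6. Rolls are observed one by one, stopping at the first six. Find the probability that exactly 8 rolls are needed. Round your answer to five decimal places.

0.04651

Geometric (trials to first success), p = 0.166667.
P(Y = 8) = (1−p)^7 · p = 0.27908 · 0.166667 = 0.0465136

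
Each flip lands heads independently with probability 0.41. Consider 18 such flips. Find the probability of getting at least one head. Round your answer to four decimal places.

P(at least one) = 1 − P(none) = 1 − (1 − 0.41)^18
= 1 − 0.000075 = 0.999925

0.9999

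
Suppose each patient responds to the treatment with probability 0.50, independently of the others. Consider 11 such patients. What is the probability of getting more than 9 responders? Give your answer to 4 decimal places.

0.0059

X ~ Binomial(11, 0.50); P(X ≥ 10) = Σ C(11,k) p^k (1−p)^(11−k) over k:
  k=10: C(11,10)·0.50^10·0.50^1 = 0.005371
  k=11: C(11,11)·0.50^11·0.50^0 = 0.000488
Total = 0.005859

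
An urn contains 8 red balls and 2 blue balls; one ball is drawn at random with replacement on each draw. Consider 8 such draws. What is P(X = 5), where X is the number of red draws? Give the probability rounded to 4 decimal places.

0.1468

X ~ Binomial(n=8, p=0.80).
P(X=5) = C(8,5) · p^5 · (1−p)^3
= 56 · 0.32768 · 0.008 = 0.146801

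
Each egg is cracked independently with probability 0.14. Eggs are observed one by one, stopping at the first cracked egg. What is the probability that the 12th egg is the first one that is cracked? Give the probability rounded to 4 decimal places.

0.0266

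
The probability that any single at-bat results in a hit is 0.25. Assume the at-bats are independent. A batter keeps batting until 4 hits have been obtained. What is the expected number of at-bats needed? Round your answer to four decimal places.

Y = total at-bats until the fourth success; negative binomial with r=4, p=0.25.
E[Y] = r / p = 4 / 0.25 = 16.000000

16.0000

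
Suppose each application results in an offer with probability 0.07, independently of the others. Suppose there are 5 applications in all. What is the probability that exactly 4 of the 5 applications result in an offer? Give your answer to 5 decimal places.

X ~ Binomial(n=5, p=0.07).
P(X=4) = C(5,4) · p^4 · (1−p)^1
= 5 · 2.401e-05 · 0.93 = 0.0001116

0.00011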